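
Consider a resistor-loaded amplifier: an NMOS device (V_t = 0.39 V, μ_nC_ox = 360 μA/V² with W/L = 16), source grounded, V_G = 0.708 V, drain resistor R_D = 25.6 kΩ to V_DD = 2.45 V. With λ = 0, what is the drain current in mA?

V_GS = V_G = 0.708 V, so V_ov = 0.708 − 0.39 = 0.318 V.
k_n = μ_nC_ox · (W/L) = 5.76 mA/V².
Assume saturation: I_D = ½ k_n V_ov² = 0.5 × 5.76 × 0.318² = 0.291 mA, giving V_DS = V_DD − I_D R_D = 2.45 − 0.291 × 25.6 = -5.01 V.
But -5.01 V < V_ov = 0.318 V, so the device is actually in triode.
In triode I_D = k_n[V_ov V_DS − ½ V_DS²] and I_D = (V_DD − V_DS)/R_D. Equating: 73.7 V_DS² − 47.89 V_DS + 2.45 = 0, giving V_DS = 0.056 V (the root below V_ov).
I_D = (2.45 − 0.056) / 25.6 = 0.0935 mA.

I_D = 0.0935 mA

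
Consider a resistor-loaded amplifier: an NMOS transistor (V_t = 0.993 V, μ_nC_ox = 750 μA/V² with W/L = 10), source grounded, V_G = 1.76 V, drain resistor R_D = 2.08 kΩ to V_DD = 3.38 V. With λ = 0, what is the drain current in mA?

I_D = 1.47 mA

V_GS = V_G = 1.76 V, so V_ov = 1.76 − 0.993 = 0.767 V.
k_n = μ_nC_ox · (W/L) = 7.5 mA/V².
Assume saturation: I_D = ½ k_n V_ov² = 0.5 × 7.5 × 0.767² = 2.21 mA, giving V_DS = V_DD − I_D R_D = 3.38 − 2.21 × 2.08 = -1.21 V.
But -1.21 V < V_ov = 0.767 V, so the device is actually in triode.
In triode I_D = k_n[V_ov V_DS − ½ V_DS²] and I_D = (V_DD − V_DS)/R_D. Equating: 7.8 V_DS² − 12.97 V_DS + 3.38 = 0, giving V_DS = 0.324 V (the root below V_ov).
I_D = (3.38 − 0.324) / 2.08 = 1.47 mA.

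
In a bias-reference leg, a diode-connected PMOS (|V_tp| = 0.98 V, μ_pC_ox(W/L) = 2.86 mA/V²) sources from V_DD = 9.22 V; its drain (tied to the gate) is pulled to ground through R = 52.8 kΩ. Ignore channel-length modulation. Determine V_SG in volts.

V_SG = 1.30 V

With gate tied to drain, V_SG = V_SD ≥ V_SG − |V_tp|, so the device is in saturation.
KCL at the drain: ½ k_p (V_SG − |V_tp|)² = (V_DD − V_SG)/R.
Let x = V_SG − 0.98. Then 75.5 x² + x − 8.24 = 0, giving x = 0.324 V (positive root), so V_SG = 1.3 V.
I_D = (V_DD − V_SG)/R = (9.22 − 1.3) / 52.8 = 0.15 mA.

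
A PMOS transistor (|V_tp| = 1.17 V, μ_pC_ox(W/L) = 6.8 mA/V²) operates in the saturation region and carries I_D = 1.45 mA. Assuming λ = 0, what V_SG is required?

V_SG = 1.82 V

In saturation I_D = ½ k_p (V_SG − |V_tp|)², so V_SG − |V_tp| = √(2 I_D / k_p) = √(2 × 1.45 / 6.8) = 0.653 V.
V_SG = 1.17 + 0.653 = 1.82 V.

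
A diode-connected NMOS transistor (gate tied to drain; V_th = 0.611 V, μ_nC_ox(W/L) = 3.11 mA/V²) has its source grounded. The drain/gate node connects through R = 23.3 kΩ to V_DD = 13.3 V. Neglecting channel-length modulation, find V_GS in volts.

V_GS = 1.19 V

With gate tied to drain, V_GS = V_DS ≥ V_GS − V_th, so the device is in saturation.
KCL at the drain: ½ k_n (V_GS − V_th)² = (V_DD − V_GS)/R.
Let x = V_GS − 0.611. Then 36.2 x² + x − 12.69 = 0, giving x = 0.578 V (positive root), so V_GS = 1.19 V.
I_D = (V_DD − V_GS)/R = (13.3 − 1.19) / 23.3 = 0.52 mA.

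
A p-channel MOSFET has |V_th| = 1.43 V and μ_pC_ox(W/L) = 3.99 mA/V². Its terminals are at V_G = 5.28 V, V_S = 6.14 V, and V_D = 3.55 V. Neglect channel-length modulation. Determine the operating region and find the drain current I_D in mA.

Cutoff; I_D = 0 mA

V_SG = V_S − V_G = 6.14 − 5.28 = 0.86 V; V_SD = V_S − V_D = 6.14 − 3.55 = 2.59 V.
V_SG = 0.86 V < |V_th| = 1.43 V, so the transistor is in cutoff.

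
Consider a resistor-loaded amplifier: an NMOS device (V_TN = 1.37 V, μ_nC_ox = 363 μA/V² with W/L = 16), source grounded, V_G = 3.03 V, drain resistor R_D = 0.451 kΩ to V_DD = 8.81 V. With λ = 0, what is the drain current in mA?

I_D = 8.00 mA

V_GS = V_G = 3.03 V, so V_ov = 3.03 − 1.37 = 1.66 V.
k_n = μ_nC_ox · (W/L) = 5.808 mA/V².
Assume saturation: I_D = ½ k_n V_ov² = 0.5 × 5.808 × 1.66² = 8 mA, giving V_DS = V_DD − I_D R_D = 8.81 − 8 × 0.451 = 5.2 V.
V_DS = 5.2 V ≥ V_ov = 1.66 V, confirming saturation.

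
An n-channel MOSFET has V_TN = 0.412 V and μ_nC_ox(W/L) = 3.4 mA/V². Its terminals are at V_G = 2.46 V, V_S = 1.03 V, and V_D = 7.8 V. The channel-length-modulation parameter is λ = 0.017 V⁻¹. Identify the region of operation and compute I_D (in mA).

V_GS = V_G − V_S = 2.46 − 1.03 = 1.43 V; V_DS = V_D − V_S = 7.8 − 1.03 = 6.77 V.
V_ov = V_GS − V_TN = 1.43 − 0.412 = 1.02 V.
Since V_DS = 6.77 V ≥ V_ov = 1.02 V, the device is in saturation.
I_D = ½ k_n V_ov² (1 + λ V_DS) = 0.5 × 3.4 × 1.02² × (1 + 0.017 × 6.77) = 1.96 mA.

Saturation; I_D = 1.96 mA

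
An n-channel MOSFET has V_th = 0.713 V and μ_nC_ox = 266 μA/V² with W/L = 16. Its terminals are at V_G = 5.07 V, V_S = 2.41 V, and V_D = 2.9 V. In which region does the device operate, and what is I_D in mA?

Triode; I_D = 3.55 mA

V_GS = V_G − V_S = 5.07 − 2.41 = 2.66 V; V_DS = V_D − V_S = 2.9 − 2.41 = 0.49 V.
k_n = μ_nC_ox · (W/L) = 4.256 mA/V².
V_ov = V_GS − V_th = 2.66 − 0.713 = 1.95 V.
Since V_DS = 0.49 V < V_ov = 1.95 V, the device is in the triode region.
I_D = k_n [V_ov · V_DS − ½ V_DS²] = 4.256 × [1.95 × 0.49 − 0.5 × 0.49²] = 3.55 mA.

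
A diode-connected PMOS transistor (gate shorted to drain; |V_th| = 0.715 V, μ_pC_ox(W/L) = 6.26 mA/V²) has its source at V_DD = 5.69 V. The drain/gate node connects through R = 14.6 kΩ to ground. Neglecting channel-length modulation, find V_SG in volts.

V_SG = 1.03 V

With gate tied to drain, V_SG = V_SD ≥ V_SG − |V_th|, so the device is in saturation.
KCL at the drain: ½ k_p (V_SG − |V_th|)² = (V_DD − V_SG)/R.
Let x = V_SG − 0.715. Then 45.7 x² + x − 4.975 = 0, giving x = 0.319 V (positive root), so V_SG = 1.03 V.
I_D = (V_DD − V_SG)/R = (5.69 − 1.03) / 14.6 = 0.319 mA.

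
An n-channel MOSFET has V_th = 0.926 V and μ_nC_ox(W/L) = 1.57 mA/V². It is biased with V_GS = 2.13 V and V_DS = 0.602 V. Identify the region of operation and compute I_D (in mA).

Triode; I_D = 0.853 mA

V_ov = V_GS − V_th = 2.13 − 0.926 = 1.2 V.
Since V_DS = 0.602 V < V_ov = 1.2 V, the device is in the triode region.
I_D = k_n [V_ov · V_DS − ½ V_DS²] = 1.57 × [1.2 × 0.602 − 0.5 × 0.602²] = 0.853 mA.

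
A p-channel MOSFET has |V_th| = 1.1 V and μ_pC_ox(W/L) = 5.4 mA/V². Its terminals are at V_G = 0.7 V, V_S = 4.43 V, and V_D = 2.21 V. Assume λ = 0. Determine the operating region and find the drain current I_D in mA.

Triode; I_D = 18.2 mA

V_SG = V_S − V_G = 4.43 − 0.7 = 3.73 V; V_SD = V_S − V_D = 4.43 − 2.21 = 2.22 V.
V_ov = V_SG − |V_th| = 3.73 − 1.1 = 2.63 V.
Since V_SD = 2.22 V < V_ov = 2.63 V, the device is in the triode region.
I_D = k_p [V_ov · V_SD − ½ V_SD²] = 5.4 × [2.63 × 2.22 − 0.5 × 2.22²] = 18.2 mA.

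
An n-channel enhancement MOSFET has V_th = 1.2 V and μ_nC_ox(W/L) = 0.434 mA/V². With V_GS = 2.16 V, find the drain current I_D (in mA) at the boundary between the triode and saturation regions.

I_D = 0.200 mA

At the boundary V_DS = V_ov = V_GS − V_th = 2.16 − 1.2 = 0.96 V.
I_D = ½ k_n V_ov² = 0.5 × 0.434 × 0.96² = 0.2 mA.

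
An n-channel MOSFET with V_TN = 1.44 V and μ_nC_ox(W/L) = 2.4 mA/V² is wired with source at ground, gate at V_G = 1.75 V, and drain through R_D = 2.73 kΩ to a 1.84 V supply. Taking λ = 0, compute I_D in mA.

I_D = 0.115 mA

V_GS = V_G = 1.75 V, so V_ov = 1.75 − 1.44 = 0.31 V.
Assume saturation: I_D = ½ k_n V_ov² = 0.5 × 2.4 × 0.31² = 0.115 mA, giving V_DS = V_DD − I_D R_D = 1.84 − 0.115 × 2.73 = 1.53 V.
V_DS = 1.53 V ≥ V_ov = 0.31 V, confirming saturation.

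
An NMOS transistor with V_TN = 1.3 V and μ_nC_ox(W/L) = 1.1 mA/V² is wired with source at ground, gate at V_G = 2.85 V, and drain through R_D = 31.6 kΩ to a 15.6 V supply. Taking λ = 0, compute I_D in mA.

I_D = 0.484 mA

V_GS = V_G = 2.85 V, so V_ov = 2.85 − 1.3 = 1.55 V.
Assume saturation: I_D = ½ k_n V_ov² = 0.5 × 1.1 × 1.55² = 1.32 mA, giving V_DS = V_DD − I_D R_D = 15.6 − 1.32 × 31.6 = -26.2 V.
But -26.2 V < V_ov = 1.55 V, so the device is actually in triode.
In triode I_D = k_n[V_ov V_DS − ½ V_DS²] and I_D = (V_DD − V_DS)/R_D. Equating: 17.4 V_DS² − 54.88 V_DS + 15.6 = 0, giving V_DS = 0.316 V (the root below V_ov).
I_D = (15.6 − 0.316) / 31.6 = 0.484 mA.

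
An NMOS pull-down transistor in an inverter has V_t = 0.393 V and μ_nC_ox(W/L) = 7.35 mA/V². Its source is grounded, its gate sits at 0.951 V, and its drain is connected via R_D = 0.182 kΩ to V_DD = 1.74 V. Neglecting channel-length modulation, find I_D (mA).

V_GS = V_G = 0.951 V, so V_ov = 0.951 − 0.393 = 0.558 V.
Assume saturation: I_D = ½ k_n V_ov² = 0.5 × 7.35 × 0.558² = 1.14 mA, giving V_DS = V_DD − I_D R_D = 1.74 − 1.14 × 0.182 = 1.53 V.
V_DS = 1.53 V ≥ V_ov = 0.558 V, confirming saturation.

I_D = 1.14 mA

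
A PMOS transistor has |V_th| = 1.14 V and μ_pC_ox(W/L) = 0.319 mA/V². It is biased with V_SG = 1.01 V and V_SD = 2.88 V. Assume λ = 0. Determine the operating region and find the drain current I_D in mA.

Cutoff; I_D = 0 mA

V_SG = 1.01 V < |V_th| = 1.14 V, so the transistor is in cutoff.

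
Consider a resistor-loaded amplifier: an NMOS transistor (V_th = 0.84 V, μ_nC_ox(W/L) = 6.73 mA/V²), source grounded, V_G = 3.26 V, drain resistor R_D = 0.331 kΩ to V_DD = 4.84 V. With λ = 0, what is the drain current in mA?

V_GS = V_G = 3.26 V, so V_ov = 3.26 − 0.84 = 2.42 V.
Assume saturation: I_D = ½ k_n V_ov² = 0.5 × 6.73 × 2.42² = 19.7 mA, giving V_DS = V_DD − I_D R_D = 4.84 − 19.7 × 0.331 = -1.68 V.
But -1.68 V < V_ov = 2.42 V, so the device is actually in triode.
In triode I_D = k_n[V_ov V_DS − ½ V_DS²] and I_D = (V_DD − V_DS)/R_D. Equating: 1.11 V_DS² − 6.391 V_DS + 4.84 = 0, giving V_DS = 0.898 V (the root below V_ov).
I_D = (4.84 − 0.898) / 0.331 = 11.9 mA.

I_D = 11.9 mA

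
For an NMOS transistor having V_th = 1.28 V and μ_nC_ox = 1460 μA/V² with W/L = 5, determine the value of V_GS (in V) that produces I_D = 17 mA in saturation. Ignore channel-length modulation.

V_GS = 3.44 V

k_n = μ_nC_ox · (W/L) = 7.3 mA/V².
In saturation I_D = ½ k_n (V_GS − V_th)², so V_GS − V_th = √(2 I_D / k_n) = √(2 × 17 / 7.3) = 2.16 V.
V_GS = 1.28 + 2.16 = 3.44 V.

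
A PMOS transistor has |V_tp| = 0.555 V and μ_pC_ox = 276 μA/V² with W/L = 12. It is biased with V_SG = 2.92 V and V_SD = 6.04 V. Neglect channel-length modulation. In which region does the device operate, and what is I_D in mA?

k_p = μ_pC_ox · (W/L) = 3.312 mA/V².
V_ov = V_SG − |V_tp| = 2.92 − 0.555 = 2.36 V.
Since V_SD = 6.04 V ≥ V_ov = 2.36 V, the device is in saturation.
I_D = ½ k_p V_ov² = 0.5 × 3.312 × 2.36² = 9.26 mA.

Saturation; I_D = 9.26 mA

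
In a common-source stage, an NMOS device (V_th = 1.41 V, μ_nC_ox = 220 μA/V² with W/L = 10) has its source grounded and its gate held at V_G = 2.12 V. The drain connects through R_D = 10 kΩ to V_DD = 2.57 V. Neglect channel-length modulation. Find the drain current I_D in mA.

V_GS = V_G = 2.12 V, so V_ov = 2.12 − 1.41 = 0.71 V.
k_n = μ_nC_ox · (W/L) = 2.2 mA/V².
Assume saturation: I_D = ½ k_n V_ov² = 0.5 × 2.2 × 0.71² = 0.555 mA, giving V_DS = V_DD − I_D R_D = 2.57 − 0.555 × 10 = -2.98 V.
But -2.98 V < V_ov = 0.71 V, so the device is actually in triode.
In triode I_D = k_n[V_ov V_DS − ½ V_DS²] and I_D = (V_DD − V_DS)/R_D. Equating: 11 V_DS² − 16.62 V_DS + 2.57 = 0, giving V_DS = 0.175 V (the root below V_ov).
I_D = (2.57 − 0.175) / 10 = 0.24 mA.

I_D = 0.240 mA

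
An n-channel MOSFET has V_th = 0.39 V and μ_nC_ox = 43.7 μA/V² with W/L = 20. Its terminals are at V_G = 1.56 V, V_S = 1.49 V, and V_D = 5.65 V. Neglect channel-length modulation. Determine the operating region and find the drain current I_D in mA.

Cutoff; I_D = 0 mA

V_GS = V_G − V_S = 1.56 − 1.49 = 0.07 V; V_DS = V_D − V_S = 5.65 − 1.49 = 4.16 V.
V_GS = 0.07 V < V_th = 0.39 V, so the transistor is in cutoff.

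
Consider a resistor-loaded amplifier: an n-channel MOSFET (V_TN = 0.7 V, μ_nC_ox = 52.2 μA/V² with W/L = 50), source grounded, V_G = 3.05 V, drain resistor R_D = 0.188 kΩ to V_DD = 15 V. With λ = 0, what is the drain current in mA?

I_D = 7.21 mA

V_GS = V_G = 3.05 V, so V_ov = 3.05 − 0.7 = 2.35 V.
k_n = μ_nC_ox · (W/L) = 2.61 mA/V².
Assume saturation: I_D = ½ k_n V_ov² = 0.5 × 2.61 × 2.35² = 7.21 mA, giving V_DS = V_DD − I_D R_D = 15 − 7.21 × 0.188 = 13.6 V.
V_DS = 13.6 V ≥ V_ov = 2.35 V, confirming saturation.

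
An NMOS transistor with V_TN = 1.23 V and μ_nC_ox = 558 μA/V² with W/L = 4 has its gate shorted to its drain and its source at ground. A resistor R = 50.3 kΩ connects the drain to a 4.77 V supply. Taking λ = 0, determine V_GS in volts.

With gate tied to drain, V_GS = V_DS ≥ V_GS − V_TN, so the device is in saturation.
k_n = μ_nC_ox · (W/L) = 2.232 mA/V².
KCL at the drain: ½ k_n (V_GS − V_TN)² = (V_DD − V_GS)/R.
Let x = V_GS − 1.23. Then 56.1 x² + x − 3.54 = 0, giving x = 0.242 V (positive root), so V_GS = 1.47 V.
I_D = (V_DD − V_GS)/R = (4.77 − 1.47) / 50.3 = 0.0656 mA.

V_GS = 1.47 V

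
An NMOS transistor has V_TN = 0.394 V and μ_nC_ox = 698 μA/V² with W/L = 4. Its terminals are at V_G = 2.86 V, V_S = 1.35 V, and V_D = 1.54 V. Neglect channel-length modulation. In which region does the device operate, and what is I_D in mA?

V_GS = V_G − V_S = 2.86 − 1.35 = 1.51 V; V_DS = V_D − V_S = 1.54 − 1.35 = 0.19 V.
k_n = μ_nC_ox · (W/L) = 2.792 mA/V².
V_ov = V_GS − V_TN = 1.51 − 0.394 = 1.12 V.
Since V_DS = 0.19 V < V_ov = 1.12 V, the device is in the triode region.
I_D = k_n [V_ov · V_DS − ½ V_DS²] = 2.792 × [1.12 × 0.19 − 0.5 × 0.19²] = 0.542 mA.

Triode; I_D = 0.542 mA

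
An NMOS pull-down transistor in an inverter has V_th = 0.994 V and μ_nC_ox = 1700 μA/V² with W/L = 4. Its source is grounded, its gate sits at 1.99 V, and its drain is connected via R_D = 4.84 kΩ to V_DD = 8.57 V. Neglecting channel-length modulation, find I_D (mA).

I_D = 1.71 mA

V_GS = V_G = 1.99 V, so V_ov = 1.99 − 0.994 = 0.996 V.
k_n = μ_nC_ox · (W/L) = 6.8 mA/V².
Assume saturation: I_D = ½ k_n V_ov² = 0.5 × 6.8 × 0.996² = 3.37 mA, giving V_DS = V_DD − I_D R_D = 8.57 − 3.37 × 4.84 = -7.75 V.
But -7.75 V < V_ov = 0.996 V, so the device is actually in triode.
In triode I_D = k_n[V_ov V_DS − ½ V_DS²] and I_D = (V_DD − V_DS)/R_D. Equating: 16.5 V_DS² − 33.78 V_DS + 8.57 = 0, giving V_DS = 0.297 V (the root below V_ov).
I_D = (8.57 − 0.297) / 4.84 = 1.71 mA.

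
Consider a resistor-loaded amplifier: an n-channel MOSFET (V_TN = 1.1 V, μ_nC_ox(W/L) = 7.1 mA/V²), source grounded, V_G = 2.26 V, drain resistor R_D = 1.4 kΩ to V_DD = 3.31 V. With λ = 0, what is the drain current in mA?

V_GS = V_G = 2.26 V, so V_ov = 2.26 − 1.1 = 1.16 V.
Assume saturation: I_D = ½ k_n V_ov² = 0.5 × 7.1 × 1.16² = 4.78 mA, giving V_DS = V_DD − I_D R_D = 3.31 − 4.78 × 1.4 = -3.38 V.
But -3.38 V < V_ov = 1.16 V, so the device is actually in triode.
In triode I_D = k_n[V_ov V_DS − ½ V_DS²] and I_D = (V_DD − V_DS)/R_D. Equating: 4.97 V_DS² − 12.53 V_DS + 3.31 = 0, giving V_DS = 0.3 V (the root below V_ov).
I_D = (3.31 − 0.3) / 1.4 = 2.15 mA.

I_D = 2.15 mA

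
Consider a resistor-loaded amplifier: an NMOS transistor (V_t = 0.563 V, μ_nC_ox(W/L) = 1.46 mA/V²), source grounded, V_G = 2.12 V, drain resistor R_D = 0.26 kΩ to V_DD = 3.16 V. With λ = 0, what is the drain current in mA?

I_D = 1.77 mA

V_GS = V_G = 2.12 V, so V_ov = 2.12 − 0.563 = 1.56 V.
Assume saturation: I_D = ½ k_n V_ov² = 0.5 × 1.46 × 1.56² = 1.77 mA, giving V_DS = V_DD − I_D R_D = 3.16 − 1.77 × 0.26 = 2.7 V.
V_DS = 2.7 V ≥ V_ov = 1.56 V, confirming saturation.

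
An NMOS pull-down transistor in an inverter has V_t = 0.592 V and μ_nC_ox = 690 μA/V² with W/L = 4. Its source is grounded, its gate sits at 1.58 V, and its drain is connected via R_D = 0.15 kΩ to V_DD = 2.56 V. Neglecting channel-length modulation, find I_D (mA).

V_GS = V_G = 1.58 V, so V_ov = 1.58 − 0.592 = 0.988 V.
k_n = μ_nC_ox · (W/L) = 2.76 mA/V².
Assume saturation: I_D = ½ k_n V_ov² = 0.5 × 2.76 × 0.988² = 1.35 mA, giving V_DS = V_DD − I_D R_D = 2.56 − 1.35 × 0.15 = 2.36 V.
V_DS = 2.36 V ≥ V_ov = 0.988 V, confirming saturation.

I_D = 1.35 mA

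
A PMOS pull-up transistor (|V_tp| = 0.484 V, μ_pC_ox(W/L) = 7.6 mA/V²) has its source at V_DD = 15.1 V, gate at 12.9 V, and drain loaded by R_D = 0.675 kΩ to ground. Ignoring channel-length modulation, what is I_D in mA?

V_SG = V_DD − V_G = 15.1 − 12.9 = 2.2 V, so V_ov = 2.2 − 0.484 = 1.72 V.
Assume saturation: I_D = ½ k_p V_ov² = 0.5 × 7.6 × 1.72² = 11.2 mA, giving V_SD = V_DD − I_D R_D = 15.1 − 11.2 × 0.675 = 7.55 V.
V_SD = 7.55 V ≥ V_ov = 1.72 V, confirming saturation.

I_D = 11.2 mA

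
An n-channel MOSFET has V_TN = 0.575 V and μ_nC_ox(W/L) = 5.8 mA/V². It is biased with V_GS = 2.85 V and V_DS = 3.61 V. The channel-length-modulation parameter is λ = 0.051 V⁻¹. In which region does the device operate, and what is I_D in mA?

V_ov = V_GS − V_TN = 2.85 − 0.575 = 2.28 V.
Since V_DS = 3.61 V ≥ V_ov = 2.28 V, the device is in saturation.
I_D = ½ k_n V_ov² (1 + λ V_DS) = 0.5 × 5.8 × 2.28² × (1 + 0.051 × 3.61) = 17.8 mA.

Saturation; I_D = 17.8 mA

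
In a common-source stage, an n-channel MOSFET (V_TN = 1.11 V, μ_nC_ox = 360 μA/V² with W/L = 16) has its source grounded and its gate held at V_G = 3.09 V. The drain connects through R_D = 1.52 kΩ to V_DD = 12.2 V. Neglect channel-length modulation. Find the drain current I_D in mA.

I_D = 7.48 mA

V_GS = V_G = 3.09 V, so V_ov = 3.09 − 1.11 = 1.98 V.
k_n = μ_nC_ox · (W/L) = 5.76 mA/V².
Assume saturation: I_D = ½ k_n V_ov² = 0.5 × 5.76 × 1.98² = 11.3 mA, giving V_DS = V_DD − I_D R_D = 12.2 − 11.3 × 1.52 = -4.96 V.
But -4.96 V < V_ov = 1.98 V, so the device is actually in triode.
In triode I_D = k_n[V_ov V_DS − ½ V_DS²] and I_D = (V_DD − V_DS)/R_D. Equating: 4.38 V_DS² − 18.34 V_DS + 12.2 = 0, giving V_DS = 0.83 V (the root below V_ov).
I_D = (12.2 − 0.83) / 1.52 = 7.48 mA.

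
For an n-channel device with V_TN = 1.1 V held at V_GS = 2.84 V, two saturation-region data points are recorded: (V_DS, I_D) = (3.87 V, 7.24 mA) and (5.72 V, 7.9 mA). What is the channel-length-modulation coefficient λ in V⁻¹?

With V_GS fixed, I_D ∝ (1 + λ V_DS) in saturation, so I_D2/I_D1 = (1 + λ V_DS2)/(1 + λ V_DS1).
7.9/7.24 = 1.091 = (1 + 5.72 λ)/(1 + 3.87 λ).
Solving: λ (I_D1 V_DS2 − I_D2 V_DS1) = I_D2 − I_D1, so λ = (7.9 − 7.24) / (7.24 × 5.72 − 7.9 × 3.87) = 0.66 / 10.8 = 0.0609 V⁻¹.

λ = 0.0609 V⁻¹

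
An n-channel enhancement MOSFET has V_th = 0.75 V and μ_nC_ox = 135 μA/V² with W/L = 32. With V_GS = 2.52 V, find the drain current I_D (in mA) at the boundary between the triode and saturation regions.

At the boundary V_DS = V_ov = V_GS − V_th = 2.52 − 0.75 = 1.77 V.
k_n = μ_nC_ox · (W/L) = 4.32 mA/V².
I_D = ½ k_n V_ov² = 0.5 × 4.32 × 1.77² = 6.77 mA.

I_D = 6.77 mA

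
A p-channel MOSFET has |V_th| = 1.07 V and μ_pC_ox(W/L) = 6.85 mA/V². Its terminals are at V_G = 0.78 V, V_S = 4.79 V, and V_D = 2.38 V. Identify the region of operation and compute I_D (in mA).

V_SG = V_S − V_G = 4.79 − 0.78 = 4.01 V; V_SD = V_S − V_D = 4.79 − 2.38 = 2.41 V.
V_ov = V_SG − |V_th| = 4.01 − 1.07 = 2.94 V.
Since V_SD = 2.41 V < V_ov = 2.94 V, the device is in the triode region.
I_D = k_p [V_ov · V_SD − ½ V_SD²] = 6.85 × [2.94 × 2.41 − 0.5 × 2.41²] = 28.6 mA.

Triode; I_D = 28.6 mA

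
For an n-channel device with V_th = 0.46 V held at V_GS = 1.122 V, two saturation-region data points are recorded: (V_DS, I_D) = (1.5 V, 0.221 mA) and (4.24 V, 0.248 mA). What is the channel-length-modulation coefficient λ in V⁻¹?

With V_GS fixed, I_D ∝ (1 + λ V_DS) in saturation, so I_D2/I_D1 = (1 + λ V_DS2)/(1 + λ V_DS1).
0.248/0.221 = 1.122 = (1 + 4.24 λ)/(1 + 1.5 λ).
Solving: λ (I_D1 V_DS2 − I_D2 V_DS1) = I_D2 − I_D1, so λ = (0.248 − 0.221) / (0.221 × 4.24 − 0.248 × 1.5) = 0.027 / 0.565 = 0.0478 V⁻¹.

λ = 0.0478 V⁻¹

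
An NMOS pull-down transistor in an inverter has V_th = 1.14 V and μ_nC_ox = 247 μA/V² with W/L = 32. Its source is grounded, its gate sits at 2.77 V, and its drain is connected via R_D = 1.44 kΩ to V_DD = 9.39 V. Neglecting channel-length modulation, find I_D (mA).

I_D = 6.12 mA

V_GS = V_G = 2.77 V, so V_ov = 2.77 − 1.14 = 1.63 V.
k_n = μ_nC_ox · (W/L) = 7.904 mA/V².
Assume saturation: I_D = ½ k_n V_ov² = 0.5 × 7.904 × 1.63² = 10.5 mA, giving V_DS = V_DD − I_D R_D = 9.39 − 10.5 × 1.44 = -5.73 V.
But -5.73 V < V_ov = 1.63 V, so the device is actually in triode.
In triode I_D = k_n[V_ov V_DS − ½ V_DS²] and I_D = (V_DD − V_DS)/R_D. Equating: 5.69 V_DS² − 19.55 V_DS + 9.39 = 0, giving V_DS = 0.577 V (the root below V_ov).
I_D = (9.39 − 0.577) / 1.44 = 6.12 mA.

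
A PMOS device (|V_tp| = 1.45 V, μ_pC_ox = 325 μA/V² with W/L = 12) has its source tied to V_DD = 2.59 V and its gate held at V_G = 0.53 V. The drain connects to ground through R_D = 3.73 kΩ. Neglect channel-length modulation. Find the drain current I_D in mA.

I_D = 0.599 mA

V_SG = V_DD − V_G = 2.59 − 0.53 = 2.06 V, so V_ov = 2.06 − 1.45 = 0.61 V.
k_p = μ_pC_ox · (W/L) = 3.9 mA/V².
Assume saturation: I_D = ½ k_p V_ov² = 0.5 × 3.9 × 0.61² = 0.726 mA, giving V_SD = V_DD − I_D R_D = 2.59 − 0.726 × 3.73 = -0.116 V.
But -0.116 V < V_ov = 0.61 V, so the device is actually in triode.
In triode I_D = k_p[V_ov V_SD − ½ V_SD²] and I_D = (V_DD − V_SD)/R_D. Equating: 7.27 V_SD² − 9.874 V_SD + 2.59 = 0, giving V_SD = 0.355 V (the root below V_ov).
I_D = (2.59 − 0.355) / 3.73 = 0.599 mA.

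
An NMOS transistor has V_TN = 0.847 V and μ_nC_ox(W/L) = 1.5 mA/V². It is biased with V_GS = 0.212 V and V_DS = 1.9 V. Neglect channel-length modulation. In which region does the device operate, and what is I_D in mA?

Cutoff; I_D = 0 mA

V_GS = 0.212 V < V_TN = 0.847 V, so the transistor is in cutoff.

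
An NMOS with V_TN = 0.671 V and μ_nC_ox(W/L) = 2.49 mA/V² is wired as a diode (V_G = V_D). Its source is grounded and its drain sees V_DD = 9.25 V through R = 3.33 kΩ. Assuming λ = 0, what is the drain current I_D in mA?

I_D = 2.18 mA

With gate tied to drain, V_GS = V_DS ≥ V_GS − V_TN, so the device is in saturation.
KCL at the drain: ½ k_n (V_GS − V_TN)² = (V_DD − V_GS)/R.
Let x = V_GS − 0.671. Then 4.15 x² + x − 8.579 = 0, giving x = 1.32 V (positive root), so V_GS = 1.99 V.
I_D = (V_DD − V_GS)/R = (9.25 − 1.99) / 3.33 = 2.18 mA.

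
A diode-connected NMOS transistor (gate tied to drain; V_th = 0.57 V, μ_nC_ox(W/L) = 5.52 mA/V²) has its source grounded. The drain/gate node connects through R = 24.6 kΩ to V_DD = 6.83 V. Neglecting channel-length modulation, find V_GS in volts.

V_GS = 0.866 V

With gate tied to drain, V_GS = V_DS ≥ V_GS − V_th, so the device is in saturation.
KCL at the drain: ½ k_n (V_GS − V_th)² = (V_DD − V_GS)/R.
Let x = V_GS − 0.57. Then 67.9 x² + x − 6.26 = 0, giving x = 0.296 V (positive root), so V_GS = 0.866 V.
I_D = (V_DD − V_GS)/R = (6.83 − 0.866) / 24.6 = 0.242 mA.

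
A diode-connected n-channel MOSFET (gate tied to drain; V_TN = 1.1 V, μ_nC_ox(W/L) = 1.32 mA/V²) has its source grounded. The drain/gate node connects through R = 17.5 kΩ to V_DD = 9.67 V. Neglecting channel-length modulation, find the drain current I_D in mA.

With gate tied to drain, V_GS = V_DS ≥ V_GS − V_TN, so the device is in saturation.
KCL at the drain: ½ k_n (V_GS − V_TN)² = (V_DD − V_GS)/R.
Let x = V_GS − 1.1. Then 11.6 x² + x − 8.57 = 0, giving x = 0.819 V (positive root), so V_GS = 1.92 V.
I_D = (V_DD − V_GS)/R = (9.67 − 1.92) / 17.5 = 0.443 mA.

I_D = 0.443 mA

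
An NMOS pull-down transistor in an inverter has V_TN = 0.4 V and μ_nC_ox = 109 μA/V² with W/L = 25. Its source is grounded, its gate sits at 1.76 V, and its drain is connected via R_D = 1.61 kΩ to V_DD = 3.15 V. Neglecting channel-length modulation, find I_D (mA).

V_GS = V_G = 1.76 V, so V_ov = 1.76 − 0.4 = 1.36 V.
k_n = μ_nC_ox · (W/L) = 2.725 mA/V².
Assume saturation: I_D = ½ k_n V_ov² = 0.5 × 2.725 × 1.36² = 2.52 mA, giving V_DS = V_DD − I_D R_D = 3.15 − 2.52 × 1.61 = -0.907 V.
But -0.907 V < V_ov = 1.36 V, so the device is actually in triode.
In triode I_D = k_n[V_ov V_DS − ½ V_DS²] and I_D = (V_DD − V_DS)/R_D. Equating: 2.19 V_DS² − 6.967 V_DS + 3.15 = 0, giving V_DS = 0.546 V (the root below V_ov).
I_D = (3.15 − 0.546) / 1.61 = 1.62 mA.

I_D = 1.62 mA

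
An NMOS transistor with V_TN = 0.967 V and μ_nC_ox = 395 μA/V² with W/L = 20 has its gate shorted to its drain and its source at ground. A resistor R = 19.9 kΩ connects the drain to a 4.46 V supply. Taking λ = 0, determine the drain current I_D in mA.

I_D = 0.165 mA

With gate tied to drain, V_GS = V_DS ≥ V_GS − V_TN, so the device is in saturation.
k_n = μ_nC_ox · (W/L) = 7.9 mA/V².
KCL at the drain: ½ k_n (V_GS − V_TN)² = (V_DD − V_GS)/R.
Let x = V_GS − 0.967. Then 78.6 x² + x − 3.493 = 0, giving x = 0.205 V (positive root), so V_GS = 1.17 V.
I_D = (V_DD − V_GS)/R = (4.46 − 1.17) / 19.9 = 0.165 mA.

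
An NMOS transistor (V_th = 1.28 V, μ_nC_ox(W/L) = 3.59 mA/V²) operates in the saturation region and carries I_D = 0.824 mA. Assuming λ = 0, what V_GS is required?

In saturation I_D = ½ k_n (V_GS − V_th)², so V_GS − V_th = √(2 I_D / k_n) = √(2 × 0.824 / 3.59) = 0.678 V.
V_GS = 1.28 + 0.678 = 1.96 V.

V_GS = 1.96 V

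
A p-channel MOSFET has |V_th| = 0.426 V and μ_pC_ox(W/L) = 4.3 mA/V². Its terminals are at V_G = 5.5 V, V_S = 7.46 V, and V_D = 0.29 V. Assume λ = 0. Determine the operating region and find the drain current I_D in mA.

Saturation; I_D = 5.06 mA

V_SG = V_S − V_G = 7.46 − 5.5 = 1.96 V; V_SD = V_S − V_D = 7.46 − 0.29 = 7.17 V.
V_ov = V_SG − |V_th| = 1.96 − 0.426 = 1.53 V.
Since V_SD = 7.17 V ≥ V_ov = 1.53 V, the device is in saturation.
I_D = ½ k_p V_ov² = 0.5 × 4.3 × 1.53² = 5.06 mA.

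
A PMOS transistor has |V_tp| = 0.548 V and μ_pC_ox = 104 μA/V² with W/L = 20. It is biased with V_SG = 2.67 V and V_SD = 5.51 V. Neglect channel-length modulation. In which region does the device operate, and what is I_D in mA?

Saturation; I_D = 4.68 mA

k_p = μ_pC_ox · (W/L) = 2.08 mA/V².
V_ov = V_SG − |V_tp| = 2.67 − 0.548 = 2.12 V.
Since V_SD = 5.51 V ≥ V_ov = 2.12 V, the device is in saturation.
I_D = ½ k_p V_ov² = 0.5 × 2.08 × 2.12² = 4.68 mA.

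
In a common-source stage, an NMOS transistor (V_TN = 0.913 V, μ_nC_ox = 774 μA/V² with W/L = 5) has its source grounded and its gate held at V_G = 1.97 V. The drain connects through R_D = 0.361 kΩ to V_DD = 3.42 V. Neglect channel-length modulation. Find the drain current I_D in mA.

I_D = 2.16 mA

V_GS = V_G = 1.97 V, so V_ov = 1.97 − 0.913 = 1.06 V.
k_n = μ_nC_ox · (W/L) = 3.87 mA/V².
Assume saturation: I_D = ½ k_n V_ov² = 0.5 × 3.87 × 1.06² = 2.16 mA, giving V_DS = V_DD − I_D R_D = 3.42 − 2.16 × 0.361 = 2.64 V.
V_DS = 2.64 V ≥ V_ov = 1.06 V, confirming saturation.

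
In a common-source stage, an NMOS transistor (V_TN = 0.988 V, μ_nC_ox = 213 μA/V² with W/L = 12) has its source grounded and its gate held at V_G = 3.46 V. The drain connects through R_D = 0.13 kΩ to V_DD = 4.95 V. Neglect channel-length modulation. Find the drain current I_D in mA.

V_GS = V_G = 3.46 V, so V_ov = 3.46 − 0.988 = 2.47 V.
k_n = μ_nC_ox · (W/L) = 2.556 mA/V².
Assume saturation: I_D = ½ k_n V_ov² = 0.5 × 2.556 × 2.47² = 7.81 mA, giving V_DS = V_DD − I_D R_D = 4.95 − 7.81 × 0.13 = 3.93 V.
V_DS = 3.93 V ≥ V_ov = 2.47 V, confirming saturation.

I_D = 7.81 mA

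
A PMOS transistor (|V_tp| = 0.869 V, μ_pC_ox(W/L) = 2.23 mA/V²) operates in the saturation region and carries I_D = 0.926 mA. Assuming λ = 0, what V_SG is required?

V_SG = 1.78 V

In saturation I_D = ½ k_p (V_SG − |V_tp|)², so V_SG − |V_tp| = √(2 I_D / k_p) = √(2 × 0.926 / 2.23) = 0.911 V.
V_SG = 0.869 + 0.911 = 1.78 V.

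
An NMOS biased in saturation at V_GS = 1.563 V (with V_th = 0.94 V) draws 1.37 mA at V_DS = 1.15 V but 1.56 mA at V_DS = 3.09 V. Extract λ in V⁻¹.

λ = 0.0779 V⁻¹

With V_GS fixed, I_D ∝ (1 + λ V_DS) in saturation, so I_D2/I_D1 = (1 + λ V_DS2)/(1 + λ V_DS1).
1.56/1.37 = 1.139 = (1 + 3.09 λ)/(1 + 1.15 λ).
Solving: λ (I_D1 V_DS2 − I_D2 V_DS1) = I_D2 − I_D1, so λ = (1.56 − 1.37) / (1.37 × 3.09 − 1.56 × 1.15) = 0.19 / 2.44 = 0.0779 V⁻¹.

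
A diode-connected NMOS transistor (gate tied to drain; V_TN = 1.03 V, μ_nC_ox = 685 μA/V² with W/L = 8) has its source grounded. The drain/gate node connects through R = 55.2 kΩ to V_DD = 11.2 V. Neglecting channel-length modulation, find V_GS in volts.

V_GS = 1.29 V

With gate tied to drain, V_GS = V_DS ≥ V_GS − V_TN, so the device is in saturation.
k_n = μ_nC_ox · (W/L) = 5.48 mA/V².
KCL at the drain: ½ k_n (V_GS − V_TN)² = (V_DD − V_GS)/R.
Let x = V_GS − 1.03. Then 151 x² + x − 10.17 = 0, giving x = 0.256 V (positive root), so V_GS = 1.29 V.
I_D = (V_DD − V_GS)/R = (11.2 − 1.29) / 55.2 = 0.18 mA.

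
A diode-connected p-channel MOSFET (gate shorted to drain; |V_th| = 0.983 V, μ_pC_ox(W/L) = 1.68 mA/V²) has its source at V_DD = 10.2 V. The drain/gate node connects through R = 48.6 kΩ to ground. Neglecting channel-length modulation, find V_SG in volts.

With gate tied to drain, V_SG = V_SD ≥ V_SG − |V_th|, so the device is in saturation.
KCL at the drain: ½ k_p (V_SG − |V_th|)² = (V_DD − V_SG)/R.
Let x = V_SG − 0.983. Then 40.8 x² + x − 9.217 = 0, giving x = 0.463 V (positive root), so V_SG = 1.45 V.
I_D = (V_DD − V_SG)/R = (10.2 − 1.45) / 48.6 = 0.18 mA.

V_SG = 1.45 V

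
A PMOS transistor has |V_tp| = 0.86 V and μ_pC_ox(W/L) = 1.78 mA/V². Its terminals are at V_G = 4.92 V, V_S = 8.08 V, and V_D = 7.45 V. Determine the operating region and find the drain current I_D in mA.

V_SG = V_S − V_G = 8.08 − 4.92 = 3.16 V; V_SD = V_S − V_D = 8.08 − 7.45 = 0.63 V.
V_ov = V_SG − |V_tp| = 3.16 − 0.86 = 2.3 V.
Since V_SD = 0.63 V < V_ov = 2.3 V, the device is in the triode region.
I_D = k_p [V_ov · V_SD − ½ V_SD²] = 1.78 × [2.3 × 0.63 − 0.5 × 0.63²] = 2.23 mA.

Triode; I_D = 2.23 mA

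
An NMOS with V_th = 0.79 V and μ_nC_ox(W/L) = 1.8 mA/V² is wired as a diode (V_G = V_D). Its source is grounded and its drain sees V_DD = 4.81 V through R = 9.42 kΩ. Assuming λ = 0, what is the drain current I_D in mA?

I_D = 0.360 mA

With gate tied to drain, V_GS = V_DS ≥ V_GS − V_th, so the device is in saturation.
KCL at the drain: ½ k_n (V_GS − V_th)² = (V_DD − V_GS)/R.
Let x = V_GS − 0.79. Then 8.48 x² + x − 4.02 = 0, giving x = 0.632 V (positive root), so V_GS = 1.42 V.
I_D = (V_DD − V_GS)/R = (4.81 − 1.42) / 9.42 = 0.36 mA.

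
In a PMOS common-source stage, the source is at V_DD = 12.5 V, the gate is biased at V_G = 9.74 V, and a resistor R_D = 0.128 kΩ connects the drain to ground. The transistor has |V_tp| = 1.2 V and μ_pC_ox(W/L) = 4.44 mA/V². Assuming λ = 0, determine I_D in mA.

I_D = 5.40 mA

V_SG = V_DD − V_G = 12.5 − 9.74 = 2.76 V, so V_ov = 2.76 − 1.2 = 1.56 V.
Assume saturation: I_D = ½ k_p V_ov² = 0.5 × 4.44 × 1.56² = 5.4 mA, giving V_SD = V_DD − I_D R_D = 12.5 − 5.4 × 0.128 = 11.8 V.
V_SD = 11.8 V ≥ V_ov = 1.56 V, confirming saturation.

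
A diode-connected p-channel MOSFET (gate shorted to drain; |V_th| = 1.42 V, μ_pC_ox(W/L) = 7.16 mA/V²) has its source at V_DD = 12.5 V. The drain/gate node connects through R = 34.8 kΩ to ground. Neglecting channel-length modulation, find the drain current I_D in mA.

I_D = 0.310 mA

With gate tied to drain, V_SG = V_SD ≥ V_SG − |V_th|, so the device is in saturation.
KCL at the drain: ½ k_p (V_SG − |V_th|)² = (V_DD − V_SG)/R.
Let x = V_SG − 1.42. Then 125 x² + x − 11.08 = 0, giving x = 0.294 V (positive root), so V_SG = 1.71 V.
I_D = (V_DD − V_SG)/R = (12.5 − 1.71) / 34.8 = 0.31 mA.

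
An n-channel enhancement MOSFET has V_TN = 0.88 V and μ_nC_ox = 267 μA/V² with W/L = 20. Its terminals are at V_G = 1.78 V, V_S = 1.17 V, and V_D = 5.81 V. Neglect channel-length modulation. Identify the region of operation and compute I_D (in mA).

V_GS = V_G − V_S = 1.78 − 1.17 = 0.61 V; V_DS = V_D − V_S = 5.81 − 1.17 = 4.64 V.
V_GS = 0.61 V < V_TN = 0.88 V, so the transistor is in cutoff.

Cutoff; I_D = 0 mA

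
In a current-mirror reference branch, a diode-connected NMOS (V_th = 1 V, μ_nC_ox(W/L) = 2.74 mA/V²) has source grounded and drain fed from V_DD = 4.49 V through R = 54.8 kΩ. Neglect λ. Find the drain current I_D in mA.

With gate tied to drain, V_GS = V_DS ≥ V_GS − V_th, so the device is in saturation.
KCL at the drain: ½ k_n (V_GS − V_th)² = (V_DD − V_GS)/R.
Let x = V_GS − 1. Then 75.1 x² + x − 3.49 = 0, giving x = 0.209 V (positive root), so V_GS = 1.21 V.
I_D = (V_DD − V_GS)/R = (4.49 − 1.21) / 54.8 = 0.0599 mA.

I_D = 0.0599 mA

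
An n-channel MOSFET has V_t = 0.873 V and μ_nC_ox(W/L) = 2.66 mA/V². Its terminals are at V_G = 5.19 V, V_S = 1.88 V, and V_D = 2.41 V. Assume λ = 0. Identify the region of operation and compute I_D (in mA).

V_GS = V_G − V_S = 5.19 − 1.88 = 3.31 V; V_DS = V_D − V_S = 2.41 − 1.88 = 0.53 V.
V_ov = V_GS − V_t = 3.31 − 0.873 = 2.44 V.
Since V_DS = 0.53 V < V_ov = 2.44 V, the device is in the triode region.
I_D = k_n [V_ov · V_DS − ½ V_DS²] = 2.66 × [2.44 × 0.53 − 0.5 × 0.53²] = 3.06 mA.

Triode; I_D = 3.06 mA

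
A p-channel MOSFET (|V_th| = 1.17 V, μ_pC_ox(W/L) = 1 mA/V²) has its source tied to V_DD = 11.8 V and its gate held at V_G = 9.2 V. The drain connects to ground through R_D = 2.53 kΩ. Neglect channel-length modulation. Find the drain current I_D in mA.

V_SG = V_DD − V_G = 11.8 − 9.2 = 2.6 V, so V_ov = 2.6 − 1.17 = 1.43 V.
Assume saturation: I_D = ½ k_p V_ov² = 0.5 × 1 × 1.43² = 1.02 mA, giving V_SD = V_DD − I_D R_D = 11.8 − 1.02 × 2.53 = 9.21 V.
V_SD = 9.21 V ≥ V_ov = 1.43 V, confirming saturation.

I_D = 1.02 mA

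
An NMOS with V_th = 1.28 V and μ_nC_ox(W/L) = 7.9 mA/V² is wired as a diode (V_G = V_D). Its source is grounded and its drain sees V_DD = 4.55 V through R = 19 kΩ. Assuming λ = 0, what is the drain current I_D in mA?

I_D = 0.161 mA

With gate tied to drain, V_GS = V_DS ≥ V_GS − V_th, so the device is in saturation.
KCL at the drain: ½ k_n (V_GS − V_th)² = (V_DD − V_GS)/R.
Let x = V_GS − 1.28. Then 75 x² + x − 3.27 = 0, giving x = 0.202 V (positive root), so V_GS = 1.48 V.
I_D = (V_DD − V_GS)/R = (4.55 − 1.48) / 19 = 0.161 mA.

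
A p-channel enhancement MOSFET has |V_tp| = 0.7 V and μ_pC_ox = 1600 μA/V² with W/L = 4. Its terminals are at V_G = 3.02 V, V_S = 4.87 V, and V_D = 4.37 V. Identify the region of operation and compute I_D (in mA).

Triode; I_D = 2.88 mA

V_SG = V_S − V_G = 4.87 − 3.02 = 1.85 V; V_SD = V_S − V_D = 4.87 − 4.37 = 0.5 V.
k_p = μ_pC_ox · (W/L) = 6.4 mA/V².
V_ov = V_SG − |V_tp| = 1.85 − 0.7 = 1.15 V.
Since V_SD = 0.5 V < V_ov = 1.15 V, the device is in the triode region.
I_D = k_p [V_ov · V_SD − ½ V_SD²] = 6.4 × [1.15 × 0.5 − 0.5 × 0.5²] = 2.88 mA.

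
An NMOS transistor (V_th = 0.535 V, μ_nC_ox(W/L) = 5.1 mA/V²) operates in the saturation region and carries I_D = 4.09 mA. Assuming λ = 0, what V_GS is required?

In saturation I_D = ½ k_n (V_GS − V_th)², so V_GS − V_th = √(2 I_D / k_n) = √(2 × 4.09 / 5.1) = 1.27 V.
V_GS = 0.535 + 1.27 = 1.8 V.

V_GS = 1.80 V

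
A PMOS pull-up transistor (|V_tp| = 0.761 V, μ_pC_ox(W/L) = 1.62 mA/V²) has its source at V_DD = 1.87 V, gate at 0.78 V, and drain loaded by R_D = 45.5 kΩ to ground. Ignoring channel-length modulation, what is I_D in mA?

V_SG = V_DD − V_G = 1.87 − 0.78 = 1.09 V, so V_ov = 1.09 − 0.761 = 0.329 V.
Assume saturation: I_D = ½ k_p V_ov² = 0.5 × 1.62 × 0.329² = 0.0877 mA, giving V_SD = V_DD − I_D R_D = 1.87 − 0.0877 × 45.5 = -2.12 V.
But -2.12 V < V_ov = 0.329 V, so the device is actually in triode.
In triode I_D = k_p[V_ov V_SD − ½ V_SD²] and I_D = (V_DD − V_SD)/R_D. Equating: 36.9 V_SD² − 25.25 V_SD + 1.87 = 0, giving V_SD = 0.0845 V (the root below V_ov).
I_D = (1.87 − 0.0845) / 45.5 = 0.0392 mA.

I_D = 0.0392 mA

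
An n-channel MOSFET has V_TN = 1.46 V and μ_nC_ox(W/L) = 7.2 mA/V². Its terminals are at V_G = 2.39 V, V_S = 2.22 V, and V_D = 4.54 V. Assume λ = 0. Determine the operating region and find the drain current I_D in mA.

V_GS = V_G − V_S = 2.39 − 2.22 = 0.17 V; V_DS = V_D − V_S = 4.54 − 2.22 = 2.32 V.
V_GS = 0.17 V < V_TN = 1.46 V, so the transistor is in cutoff.

Cutoff; I_D = 0 mA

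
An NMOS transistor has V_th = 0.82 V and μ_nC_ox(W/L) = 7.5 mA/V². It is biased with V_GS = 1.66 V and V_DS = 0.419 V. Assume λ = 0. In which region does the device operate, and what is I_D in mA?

Triode; I_D = 1.98 mA

V_ov = V_GS − V_th = 1.66 − 0.82 = 0.84 V.
Since V_DS = 0.419 V < V_ov = 0.84 V, the device is in the triode region.
I_D = k_n [V_ov · V_DS − ½ V_DS²] = 7.5 × [0.84 × 0.419 − 0.5 × 0.419²] = 1.98 mA.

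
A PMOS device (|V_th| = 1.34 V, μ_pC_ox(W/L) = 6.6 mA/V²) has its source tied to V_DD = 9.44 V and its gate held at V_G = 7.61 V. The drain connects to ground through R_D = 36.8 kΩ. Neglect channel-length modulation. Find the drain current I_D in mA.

I_D = 0.254 mA

V_SG = V_DD − V_G = 9.44 − 7.61 = 1.83 V, so V_ov = 1.83 − 1.34 = 0.49 V.
Assume saturation: I_D = ½ k_p V_ov² = 0.5 × 6.6 × 0.49² = 0.792 mA, giving V_SD = V_DD − I_D R_D = 9.44 − 0.792 × 36.8 = -19.7 V.
But -19.7 V < V_ov = 0.49 V, so the device is actually in triode.
In triode I_D = k_p[V_ov V_SD − ½ V_SD²] and I_D = (V_DD − V_SD)/R_D. Equating: 121 V_SD² − 120 V_SD + 9.44 = 0, giving V_SD = 0.0862 V (the root below V_ov).
I_D = (9.44 − 0.0862) / 36.8 = 0.254 mA.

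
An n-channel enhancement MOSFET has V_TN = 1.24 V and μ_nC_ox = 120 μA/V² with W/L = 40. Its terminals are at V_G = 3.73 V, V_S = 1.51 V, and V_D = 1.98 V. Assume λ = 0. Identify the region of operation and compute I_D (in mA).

V_GS = V_G − V_S = 3.73 − 1.51 = 2.22 V; V_DS = V_D − V_S = 1.98 − 1.51 = 0.47 V.
k_n = μ_nC_ox · (W/L) = 4.8 mA/V².
V_ov = V_GS − V_TN = 2.22 − 1.24 = 0.98 V.
Since V_DS = 0.47 V < V_ov = 0.98 V, the device is in the triode region.
I_D = k_n [V_ov · V_DS − ½ V_DS²] = 4.8 × [0.98 × 0.47 − 0.5 × 0.47²] = 1.68 mA.

Triode; I_D = 1.68 mA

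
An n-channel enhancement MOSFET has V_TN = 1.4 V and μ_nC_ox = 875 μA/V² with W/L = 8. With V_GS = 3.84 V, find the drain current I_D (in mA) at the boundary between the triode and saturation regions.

I_D = 20.8 mA

At the boundary V_DS = V_ov = V_GS − V_TN = 3.84 − 1.4 = 2.44 V.
k_n = μ_nC_ox · (W/L) = 7 mA/V².
I_D = ½ k_n V_ov² = 0.5 × 7 × 2.44² = 20.8 mA.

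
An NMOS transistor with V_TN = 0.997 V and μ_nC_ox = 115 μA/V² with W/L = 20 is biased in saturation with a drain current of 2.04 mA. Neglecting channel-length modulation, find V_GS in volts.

V_GS = 2.33 V

k_n = μ_nC_ox · (W/L) = 2.3 mA/V².
In saturation I_D = ½ k_n (V_GS − V_TN)², so V_GS − V_TN = √(2 I_D / k_n) = √(2 × 2.04 / 2.3) = 1.33 V.
V_GS = 0.997 + 1.33 = 2.33 V.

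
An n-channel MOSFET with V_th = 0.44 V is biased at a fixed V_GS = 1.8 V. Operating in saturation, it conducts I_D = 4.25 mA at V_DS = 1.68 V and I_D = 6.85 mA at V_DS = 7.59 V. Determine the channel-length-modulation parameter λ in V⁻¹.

λ = 0.125 V⁻¹

With V_GS fixed, I_D ∝ (1 + λ V_DS) in saturation, so I_D2/I_D1 = (1 + λ V_DS2)/(1 + λ V_DS1).
6.85/4.25 = 1.612 = (1 + 7.59 λ)/(1 + 1.68 λ).
Solving: λ (I_D1 V_DS2 − I_D2 V_DS1) = I_D2 − I_D1, so λ = (6.85 − 4.25) / (4.25 × 7.59 − 6.85 × 1.68) = 2.6 / 20.7 = 0.125 V⁻¹.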